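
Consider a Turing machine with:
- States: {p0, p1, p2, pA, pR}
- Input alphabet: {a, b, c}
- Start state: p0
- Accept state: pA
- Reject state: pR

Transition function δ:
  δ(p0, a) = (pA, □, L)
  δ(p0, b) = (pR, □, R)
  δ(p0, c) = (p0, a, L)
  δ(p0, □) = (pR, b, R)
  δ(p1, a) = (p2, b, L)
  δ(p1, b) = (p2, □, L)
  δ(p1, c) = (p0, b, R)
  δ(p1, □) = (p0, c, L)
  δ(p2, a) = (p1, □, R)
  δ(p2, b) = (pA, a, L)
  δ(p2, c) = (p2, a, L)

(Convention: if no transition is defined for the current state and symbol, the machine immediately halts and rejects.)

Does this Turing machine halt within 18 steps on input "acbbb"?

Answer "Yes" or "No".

Execution trace:
Initial: [p0]acbbb
Step 1: δ(p0, a) = (pA, □, L) → [pA]□□cbbb

The machine reaches the accept state pA and halts.
The machine halted after 1 step (within the 18-step bound).

Answer: Yes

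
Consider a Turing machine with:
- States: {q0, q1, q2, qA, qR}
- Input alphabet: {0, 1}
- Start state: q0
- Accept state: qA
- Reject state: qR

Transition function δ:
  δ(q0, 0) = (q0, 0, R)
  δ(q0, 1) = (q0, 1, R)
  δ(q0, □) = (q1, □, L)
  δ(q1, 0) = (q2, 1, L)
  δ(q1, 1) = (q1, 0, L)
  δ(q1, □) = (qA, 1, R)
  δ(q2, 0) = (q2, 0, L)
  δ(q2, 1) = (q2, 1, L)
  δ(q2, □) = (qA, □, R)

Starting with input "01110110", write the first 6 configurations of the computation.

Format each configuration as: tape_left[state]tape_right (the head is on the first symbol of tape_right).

Transitions applied:
Step 1: δ(q0, 0) = (q0, 0, R)
Step 2: δ(q0, 1) = (q0, 1, R)
Step 3: δ(q0, 1) = (q0, 1, R)
Step 4: δ(q0, 1) = (q0, 1, R)
Step 5: δ(q0, 0) = (q0, 0, R)

The first 6 configurations are:
[q0]01110110 ⊢ 0[q0]1110110 ⊢ 01[q0]110110 ⊢ 011[q0]10110 ⊢ 0111[q0]0110 ⊢ 01110[q0]110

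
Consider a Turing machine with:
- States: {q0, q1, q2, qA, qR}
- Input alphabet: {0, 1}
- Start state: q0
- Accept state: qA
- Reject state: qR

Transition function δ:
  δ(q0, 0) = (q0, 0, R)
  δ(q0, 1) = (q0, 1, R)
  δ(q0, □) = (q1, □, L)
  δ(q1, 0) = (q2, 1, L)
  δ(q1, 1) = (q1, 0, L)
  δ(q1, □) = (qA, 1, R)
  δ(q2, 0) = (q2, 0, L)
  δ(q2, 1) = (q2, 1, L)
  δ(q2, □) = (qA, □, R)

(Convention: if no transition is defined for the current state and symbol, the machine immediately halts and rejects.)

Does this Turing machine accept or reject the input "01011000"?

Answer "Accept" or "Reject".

Execution trace:
Initial: [q0]01011000
Step 1: δ(q0, 0) = (q0, 0, R) → 0[q0]1011000
Step 2: δ(q0, 1) = (q0, 1, R) → 01[q0]011000
Step 3: δ(q0, 0) = (q0, 0, R) → 010[q0]11000
Step 4: δ(q0, 1) = (q0, 1, R) → 0101[q0]1000
Step 5: δ(q0, 1) = (q0, 1, R) → 01011[q0]000
Step 6: δ(q0, 0) = (q0, 0, R) → 010110[q0]00
Step 7: δ(q0, 0) = (q0, 0, R) → 0101100[q0]0
Step 8: δ(q0, 0) = (q0, 0, R) → 01011000[q0]□
Step 9: δ(q0, □) = (q1, □, L) → 0101100[q1]0□
Step 10: δ(q1, 0) = (q2, 1, L) → 010110[q2]01□
Step 11: δ(q2, 0) = (q2, 0, L) → 01011[q2]001□
Step 12: δ(q2, 0) = (q2, 0, L) → 0101[q2]1001□
Step 13: δ(q2, 1) = (q2, 1, L) → 010[q2]11001□
Step 14: δ(q2, 1) = (q2, 1, L) → 01[q2]011001□
Step 15: δ(q2, 0) = (q2, 0, L) → 0[q2]1011001□
Step 16: δ(q2, 1) = (q2, 1, L) → [q2]01011001□
Step 17: δ(q2, 0) = (q2, 0, L) → [q2]□01011001□
Step 18: δ(q2, □) = (qA, □, R) → □[qA]01011001□

The machine reaches the accept state qA and halts.

Answer: Accept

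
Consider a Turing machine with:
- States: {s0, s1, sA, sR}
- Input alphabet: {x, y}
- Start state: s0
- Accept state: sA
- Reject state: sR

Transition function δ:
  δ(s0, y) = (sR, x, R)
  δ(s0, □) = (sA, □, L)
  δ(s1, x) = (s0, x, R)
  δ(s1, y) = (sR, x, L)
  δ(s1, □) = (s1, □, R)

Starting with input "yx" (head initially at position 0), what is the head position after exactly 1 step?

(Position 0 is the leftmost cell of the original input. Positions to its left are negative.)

Execution trace (head position shown):
Step 0: [s0]yx  (head at position 0)
Step 1: move right → x[sR]x  (head at position 1)

After 1 step, the head is at position 1.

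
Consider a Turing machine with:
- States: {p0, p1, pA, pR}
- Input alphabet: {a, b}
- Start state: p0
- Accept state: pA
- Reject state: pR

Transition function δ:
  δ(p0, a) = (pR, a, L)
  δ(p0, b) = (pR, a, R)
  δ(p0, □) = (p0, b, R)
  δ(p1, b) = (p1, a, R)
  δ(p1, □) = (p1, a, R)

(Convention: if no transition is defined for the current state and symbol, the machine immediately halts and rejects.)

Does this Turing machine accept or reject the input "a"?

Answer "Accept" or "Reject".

Execution trace:
Initial: [p0]a
Step 1: δ(p0, a) = (pR, a, L) → [pR]□a

The machine reaches the reject state pR and halts.

Answer: Reject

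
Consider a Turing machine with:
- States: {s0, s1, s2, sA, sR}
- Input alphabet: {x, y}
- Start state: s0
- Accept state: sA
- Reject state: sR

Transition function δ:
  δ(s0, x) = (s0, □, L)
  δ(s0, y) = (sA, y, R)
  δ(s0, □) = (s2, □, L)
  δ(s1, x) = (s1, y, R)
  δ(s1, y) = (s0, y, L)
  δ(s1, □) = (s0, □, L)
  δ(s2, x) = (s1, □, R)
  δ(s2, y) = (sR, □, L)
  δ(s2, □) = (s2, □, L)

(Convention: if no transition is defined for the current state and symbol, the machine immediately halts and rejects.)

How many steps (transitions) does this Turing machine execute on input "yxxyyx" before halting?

Execution trace:
Initial: [s0]yxxyyx
Step 1: δ(s0, y) = (sA, y, R) → y[sA]xxyyx

The machine reaches the accept state sA and halts.

The machine executed 1 step before halting.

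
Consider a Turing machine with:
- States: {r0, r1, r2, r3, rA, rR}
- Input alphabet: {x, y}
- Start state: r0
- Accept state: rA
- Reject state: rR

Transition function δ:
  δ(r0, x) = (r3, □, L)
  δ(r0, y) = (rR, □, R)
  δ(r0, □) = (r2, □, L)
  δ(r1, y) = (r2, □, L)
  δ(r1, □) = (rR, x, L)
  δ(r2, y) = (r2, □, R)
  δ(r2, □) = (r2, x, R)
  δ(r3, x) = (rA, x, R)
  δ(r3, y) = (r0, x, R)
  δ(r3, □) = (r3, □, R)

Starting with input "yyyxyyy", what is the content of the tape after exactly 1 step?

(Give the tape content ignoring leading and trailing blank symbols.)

Execution trace:
Initial: [r0]yyyxyyy
Step 1: δ(r0, y) = (rR, □, R) → □[rR]yyxyyy

The machine reaches the reject state rR and halts.

After 1 step, the tape (ignoring leading/trailing blanks) is: yyxyyy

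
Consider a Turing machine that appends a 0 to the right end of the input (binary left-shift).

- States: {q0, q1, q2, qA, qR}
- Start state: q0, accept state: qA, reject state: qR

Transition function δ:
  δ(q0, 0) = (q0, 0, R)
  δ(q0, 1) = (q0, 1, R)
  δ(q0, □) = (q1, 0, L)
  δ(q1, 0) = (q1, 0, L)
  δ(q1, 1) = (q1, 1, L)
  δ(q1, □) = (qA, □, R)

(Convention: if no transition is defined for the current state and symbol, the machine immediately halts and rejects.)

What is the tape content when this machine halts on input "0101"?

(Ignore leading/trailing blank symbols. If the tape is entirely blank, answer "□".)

Execution trace:
Initial: [q0]0101
Step 1: δ(q0, 0) = (q0, 0, R) → 0[q0]101
Step 2: δ(q0, 1) = (q0, 1, R) → 01[q0]01
Step 3: δ(q0, 0) = (q0, 0, R) → 010[q0]1
Step 4: δ(q0, 1) = (q0, 1, R) → 0101[q0]□
Step 5: δ(q0, □) = (q1, 0, L) → 010[q1]10
Step 6: δ(q1, 1) = (q1, 1, L) → 01[q1]010
Step 7: δ(q1, 0) = (q1, 0, L) → 0[q1]1010
Step 8: δ(q1, 1) = (q1, 1, L) → [q1]01010
Step 9: δ(q1, 0) = (q1, 0, L) → [q1]□01010
Step 10: δ(q1, □) = (qA, □, R) → □[qA]01010

The machine reaches the accept state qA and halts.

Final tape (ignoring leading/trailing blanks): 01010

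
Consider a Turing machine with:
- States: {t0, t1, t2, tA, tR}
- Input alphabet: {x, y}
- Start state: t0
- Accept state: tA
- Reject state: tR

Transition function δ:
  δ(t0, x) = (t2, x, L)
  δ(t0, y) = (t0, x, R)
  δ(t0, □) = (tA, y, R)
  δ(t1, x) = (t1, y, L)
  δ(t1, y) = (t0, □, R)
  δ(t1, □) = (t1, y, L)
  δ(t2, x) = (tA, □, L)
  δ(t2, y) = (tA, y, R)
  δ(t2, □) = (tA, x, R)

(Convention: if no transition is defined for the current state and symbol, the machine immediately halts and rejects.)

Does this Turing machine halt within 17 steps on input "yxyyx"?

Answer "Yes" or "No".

Execution trace:
Initial: [t0]yxyyx
Step 1: δ(t0, y) = (t0, x, R) → x[t0]xyyx
Step 2: δ(t0, x) = (t2, x, L) → [t2]xxyyx
Step 3: δ(t2, x) = (tA, □, L) → [tA]□□xyyx

The machine reaches the accept state tA and halts.
The machine halted after 3 steps (within the 17-step bound).

Answer: Yes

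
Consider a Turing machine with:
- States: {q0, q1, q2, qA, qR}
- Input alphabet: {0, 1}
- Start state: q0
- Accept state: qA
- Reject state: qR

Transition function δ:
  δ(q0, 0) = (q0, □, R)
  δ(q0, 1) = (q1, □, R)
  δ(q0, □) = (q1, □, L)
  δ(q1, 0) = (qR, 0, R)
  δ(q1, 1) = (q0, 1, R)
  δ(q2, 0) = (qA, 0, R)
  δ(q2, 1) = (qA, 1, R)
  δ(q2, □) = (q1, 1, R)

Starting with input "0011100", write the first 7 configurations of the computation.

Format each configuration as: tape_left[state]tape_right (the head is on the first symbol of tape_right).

Transitions applied:
Step 1: δ(q0, 0) = (q0, □, R)
Step 2: δ(q0, 0) = (q0, □, R)
Step 3: δ(q0, 1) = (q1, □, R)
Step 4: δ(q1, 1) = (q0, 1, R)
Step 5: δ(q0, 1) = (q1, □, R)
Step 6: δ(q1, 0) = (qR, 0, R)

The first 7 configurations are:
[q0]0011100 ⊢ □[q0]011100 ⊢ □□[q0]11100 ⊢ □□□[q1]1100 ⊢ □□□1[q0]100 ⊢ □□□1□[q1]00 ⊢ □□□1□0[qR]0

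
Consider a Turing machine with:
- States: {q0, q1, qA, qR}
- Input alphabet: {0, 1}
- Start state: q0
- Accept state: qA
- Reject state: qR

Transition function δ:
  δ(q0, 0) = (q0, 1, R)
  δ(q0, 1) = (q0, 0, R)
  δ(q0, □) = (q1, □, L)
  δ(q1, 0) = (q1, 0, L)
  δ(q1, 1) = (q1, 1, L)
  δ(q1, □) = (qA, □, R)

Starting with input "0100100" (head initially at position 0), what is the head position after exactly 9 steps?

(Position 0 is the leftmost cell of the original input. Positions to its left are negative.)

Execution trace (head position shown):
Step 0: [q0]0100100  (head at position 0)
Step 1: move right → 1[q0]100100  (head at position 1)
Step 2: move right → 10[q0]00100  (head at position 2)
Step 3: move right → 101[q0]0100  (head at position 3)
Step 4: move right → 1011[q0]100  (head at position 4)
Step 5: move right → 10110[q0]00  (head at position 5)
Step 6: move right → 101101[q0]0  (head at position 6)
Step 7: move right → 1011011[q0]□  (head at position 7)
Step 8: move left → 101101[q1]1□  (head at position 6)
Step 9: move left → 10110[q1]11□  (head at position 5)

After 9 steps, the head is at position 5.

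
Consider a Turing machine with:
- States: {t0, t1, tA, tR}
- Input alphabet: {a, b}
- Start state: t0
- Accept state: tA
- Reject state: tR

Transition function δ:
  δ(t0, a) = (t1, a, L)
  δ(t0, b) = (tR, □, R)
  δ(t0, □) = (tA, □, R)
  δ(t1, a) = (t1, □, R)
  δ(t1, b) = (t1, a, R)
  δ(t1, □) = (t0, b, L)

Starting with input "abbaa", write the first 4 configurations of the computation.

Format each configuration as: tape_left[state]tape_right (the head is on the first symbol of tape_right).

Transitions applied:
Step 1: δ(t0, a) = (t1, a, L)
Step 2: δ(t1, □) = (t0, b, L)
Step 3: δ(t0, □) = (tA, □, R)

The first 4 configurations are:
[t0]abbaa ⊢ [t1]□abbaa ⊢ [t0]□babbaa ⊢ □[tA]babbaa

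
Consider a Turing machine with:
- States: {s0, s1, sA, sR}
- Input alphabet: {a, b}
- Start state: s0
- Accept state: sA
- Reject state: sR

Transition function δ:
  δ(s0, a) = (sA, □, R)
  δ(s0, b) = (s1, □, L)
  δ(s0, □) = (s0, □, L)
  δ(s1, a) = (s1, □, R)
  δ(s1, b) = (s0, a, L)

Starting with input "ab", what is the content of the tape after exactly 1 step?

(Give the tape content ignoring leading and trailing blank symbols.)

Execution trace:
Initial: [s0]ab
Step 1: δ(s0, a) = (sA, □, R) → □[sA]b

The machine reaches the accept state sA and halts.

After 1 step, the tape (ignoring leading/trailing blanks) is: b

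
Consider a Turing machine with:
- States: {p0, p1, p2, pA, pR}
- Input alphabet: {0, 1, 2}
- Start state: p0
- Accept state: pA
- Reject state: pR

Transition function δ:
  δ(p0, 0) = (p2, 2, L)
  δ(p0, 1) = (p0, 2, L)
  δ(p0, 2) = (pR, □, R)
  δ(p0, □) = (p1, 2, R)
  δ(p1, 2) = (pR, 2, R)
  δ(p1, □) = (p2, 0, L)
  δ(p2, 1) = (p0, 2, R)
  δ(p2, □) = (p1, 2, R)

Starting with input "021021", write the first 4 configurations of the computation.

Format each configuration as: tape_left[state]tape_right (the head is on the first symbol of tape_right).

Transitions applied:
Step 1: δ(p0, 0) = (p2, 2, L)
Step 2: δ(p2, □) = (p1, 2, R)
Step 3: δ(p1, 2) = (pR, 2, R)

The first 4 configurations are:
[p0]021021 ⊢ [p2]□221021 ⊢ 2[p1]221021 ⊢ 22[pR]21021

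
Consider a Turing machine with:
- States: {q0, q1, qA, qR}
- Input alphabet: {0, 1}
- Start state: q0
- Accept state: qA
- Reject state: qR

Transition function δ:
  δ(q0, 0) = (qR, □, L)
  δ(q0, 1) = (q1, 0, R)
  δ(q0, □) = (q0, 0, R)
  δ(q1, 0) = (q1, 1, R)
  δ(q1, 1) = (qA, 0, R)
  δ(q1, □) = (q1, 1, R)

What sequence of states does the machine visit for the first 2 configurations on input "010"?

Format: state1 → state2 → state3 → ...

Execution trace:
Initial: [q0]010
Step 1: δ(q0, 0) = (qR, □, L) → [qR]□□10

The machine reaches the reject state qR and halts.

State sequence: q0 → qR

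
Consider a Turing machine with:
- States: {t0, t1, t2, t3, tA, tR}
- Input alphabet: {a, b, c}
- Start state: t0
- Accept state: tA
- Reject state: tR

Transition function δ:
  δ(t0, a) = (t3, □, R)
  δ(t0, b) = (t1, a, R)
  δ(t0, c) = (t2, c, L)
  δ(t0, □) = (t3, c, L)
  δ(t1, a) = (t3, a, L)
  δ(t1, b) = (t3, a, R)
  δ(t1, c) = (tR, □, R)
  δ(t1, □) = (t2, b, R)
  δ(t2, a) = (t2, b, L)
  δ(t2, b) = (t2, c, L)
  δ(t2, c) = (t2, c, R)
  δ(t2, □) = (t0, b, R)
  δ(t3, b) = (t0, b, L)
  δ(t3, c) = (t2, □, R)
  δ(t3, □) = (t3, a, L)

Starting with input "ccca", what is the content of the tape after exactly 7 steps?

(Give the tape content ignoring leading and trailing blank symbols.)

Execution trace:
Initial: [t0]ccca
Step 1: δ(t0, c) = (t2, c, L) → [t2]□ccca
Step 2: δ(t2, □) = (t0, b, R) → b[t0]ccca
Step 3: δ(t0, c) = (t2, c, L) → [t2]bccca
Step 4: δ(t2, b) = (t2, c, L) → [t2]□cccca
Step 5: δ(t2, □) = (t0, b, R) → b[t0]cccca
Step 6: δ(t0, c) = (t2, c, L) → [t2]bcccca
Step 7: δ(t2, b) = (t2, c, L) → [t2]□ccccca

After 7 steps, the tape (ignoring leading/trailing blanks) is: ccccca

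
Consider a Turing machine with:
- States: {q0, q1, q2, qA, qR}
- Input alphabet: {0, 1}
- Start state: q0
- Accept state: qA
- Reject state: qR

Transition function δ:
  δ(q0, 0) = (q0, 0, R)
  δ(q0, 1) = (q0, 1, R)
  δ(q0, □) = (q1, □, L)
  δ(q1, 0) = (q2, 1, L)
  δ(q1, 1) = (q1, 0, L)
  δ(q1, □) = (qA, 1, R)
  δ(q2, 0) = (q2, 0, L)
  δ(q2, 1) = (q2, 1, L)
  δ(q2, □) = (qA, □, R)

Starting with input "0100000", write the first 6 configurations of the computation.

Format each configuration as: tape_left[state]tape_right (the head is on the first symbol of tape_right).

Transitions applied:
Step 1: δ(q0, 0) = (q0, 0, R)
Step 2: δ(q0, 1) = (q0, 1, R)
Step 3: δ(q0, 0) = (q0, 0, R)
Step 4: δ(q0, 0) = (q0, 0, R)
Step 5: δ(q0, 0) = (q0, 0, R)

The first 6 configurations are:
[q0]0100000 ⊢ 0[q0]100000 ⊢ 01[q0]00000 ⊢ 010[q0]0000 ⊢ 0100[q0]000 ⊢ 01000[q0]00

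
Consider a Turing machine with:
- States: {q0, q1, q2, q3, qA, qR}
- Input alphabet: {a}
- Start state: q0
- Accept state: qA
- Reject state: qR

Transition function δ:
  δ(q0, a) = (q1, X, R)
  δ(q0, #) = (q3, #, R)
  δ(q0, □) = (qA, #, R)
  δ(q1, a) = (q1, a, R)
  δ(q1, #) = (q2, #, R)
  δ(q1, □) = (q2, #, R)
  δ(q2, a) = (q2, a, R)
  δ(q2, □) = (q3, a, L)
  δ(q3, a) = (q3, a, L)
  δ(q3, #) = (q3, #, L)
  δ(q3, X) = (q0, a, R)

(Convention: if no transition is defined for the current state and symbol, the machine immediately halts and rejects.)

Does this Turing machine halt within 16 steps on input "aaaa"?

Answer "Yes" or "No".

Execution trace:
Initial: [q0]aaaa
Step 1: δ(q0, a) = (q1, X, R) → X[q1]aaa
Step 2: δ(q1, a) = (q1, a, R) → Xa[q1]aa
Step 3: δ(q1, a) = (q1, a, R) → Xaa[q1]a
Step 4: δ(q1, a) = (q1, a, R) → Xaaa[q1]□
Step 5: δ(q1, □) = (q2, #, R) → Xaaa#[q2]□
Step 6: δ(q2, □) = (q3, a, L) → Xaaa[q3]#a
Step 7: δ(q3, #) = (q3, #, L) → Xaa[q3]a#a
Step 8: δ(q3, a) = (q3, a, L) → Xa[q3]aa#a
Step 9: δ(q3, a) = (q3, a, L) → X[q3]aaa#a
Step 10: δ(q3, a) = (q3, a, L) → [q3]Xaaa#a
Step 11: δ(q3, X) = (q0, a, R) → a[q0]aaa#a
Step 12: δ(q0, a) = (q1, X, R) → aX[q1]aa#a
Step 13: δ(q1, a) = (q1, a, R) → aXa[q1]a#a
Step 14: δ(q1, a) = (q1, a, R) → aXaa[q1]#a
Step 15: δ(q1, #) = (q2, #, R) → aXaa#[q2]a
Step 16: δ(q2, a) = (q2, a, R) → aXaa#a[q2]□

The machine has not reached a halting state after 16 steps.
The machine did not halt within the 16-step bound.

Answer: No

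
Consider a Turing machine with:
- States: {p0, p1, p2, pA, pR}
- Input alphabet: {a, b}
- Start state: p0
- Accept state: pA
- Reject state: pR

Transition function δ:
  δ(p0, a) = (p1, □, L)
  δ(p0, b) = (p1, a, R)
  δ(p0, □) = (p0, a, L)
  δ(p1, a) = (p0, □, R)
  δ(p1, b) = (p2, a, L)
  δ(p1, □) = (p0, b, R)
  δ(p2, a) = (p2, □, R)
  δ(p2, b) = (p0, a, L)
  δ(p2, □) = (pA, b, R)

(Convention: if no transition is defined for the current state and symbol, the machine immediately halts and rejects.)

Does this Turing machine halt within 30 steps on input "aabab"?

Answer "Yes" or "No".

Execution trace:
Initial: [p0]aabab
Step 1: δ(p0, a) = (p1, □, L) → [p1]□□abab
Step 2: δ(p1, □) = (p0, b, R) → b[p0]□abab
Step 3: δ(p0, □) = (p0, a, L) → [p0]baabab
Step 4: δ(p0, b) = (p1, a, R) → a[p1]aabab
Step 5: δ(p1, a) = (p0, □, R) → a□[p0]abab
Step 6: δ(p0, a) = (p1, □, L) → a[p1]□□bab
Step 7: δ(p1, □) = (p0, b, R) → ab[p0]□bab
Step 8: δ(p0, □) = (p0, a, L) → a[p0]babab
Step 9: δ(p0, b) = (p1, a, R) → aa[p1]abab
Step 10: δ(p1, a) = (p0, □, R) → aa□[p0]bab
Step 11: δ(p0, b) = (p1, a, R) → aa□a[p1]ab
Step 12: δ(p1, a) = (p0, □, R) → aa□a□[p0]b
Step 13: δ(p0, b) = (p1, a, R) → aa□a□a[p1]□
Step 14: δ(p1, □) = (p0, b, R) → aa□a□ab[p0]□
Step 15: δ(p0, □) = (p0, a, L) → aa□a□a[p0]ba
Step 16: δ(p0, b) = (p1, a, R) → aa□a□aa[p1]a
Step 17: δ(p1, a) = (p0, □, R) → aa□a□aa□[p0]□
Step 18: δ(p0, □) = (p0, a, L) → aa□a□aa[p0]□a
Step 19: δ(p0, □) = (p0, a, L) → aa□a□a[p0]aaa
Step 20: δ(p0, a) = (p1, □, L) → aa□a□[p1]a□aa
Step 21: δ(p1, a) = (p0, □, R) → aa□a□□[p0]□aa
Step 22: δ(p0, □) = (p0, a, L) → aa□a□[p0]□aaa
Step 23: δ(p0, □) = (p0, a, L) → aa□a[p0]□aaaa
Step 24: δ(p0, □) = (p0, a, L) → aa□[p0]aaaaaa
Step 25: δ(p0, a) = (p1, □, L) → aa[p1]□□aaaaa
Step 26: δ(p1, □) = (p0, b, R) → aab[p0]□aaaaa
Step 27: δ(p0, □) = (p0, a, L) → aa[p0]baaaaaa
Step 28: δ(p0, b) = (p1, a, R) → aaa[p1]aaaaaa
Step 29: δ(p1, a) = (p0, □, R) → aaa□[p0]aaaaa
Step 30: δ(p0, a) = (p1, □, L) → aaa[p1]□□aaaa

The machine has not reached a halting state after 30 steps.
The machine did not halt within the 30-step bound.

Answer: No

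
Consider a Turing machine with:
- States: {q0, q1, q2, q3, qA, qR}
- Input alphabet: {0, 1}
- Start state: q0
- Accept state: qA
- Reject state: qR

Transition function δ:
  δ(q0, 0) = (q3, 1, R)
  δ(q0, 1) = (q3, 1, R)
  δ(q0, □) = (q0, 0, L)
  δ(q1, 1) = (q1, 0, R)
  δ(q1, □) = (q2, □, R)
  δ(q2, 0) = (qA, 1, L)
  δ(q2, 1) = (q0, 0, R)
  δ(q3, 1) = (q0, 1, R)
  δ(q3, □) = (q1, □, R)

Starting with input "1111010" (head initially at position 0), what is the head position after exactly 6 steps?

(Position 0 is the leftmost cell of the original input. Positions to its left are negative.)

Execution trace (head position shown):
Step 0: [q0]1111010  (head at position 0)
Step 1: move right → 1[q3]111010  (head at position 1)
Step 2: move right → 11[q0]11010  (head at position 2)
Step 3: move right → 111[q3]1010  (head at position 3)
Step 4: move right → 1111[q0]010  (head at position 4)
Step 5: move right → 11111[q3]10  (head at position 5)
Step 6: move right → 111111[q0]0  (head at position 6)

After 6 steps, the head is at position 6.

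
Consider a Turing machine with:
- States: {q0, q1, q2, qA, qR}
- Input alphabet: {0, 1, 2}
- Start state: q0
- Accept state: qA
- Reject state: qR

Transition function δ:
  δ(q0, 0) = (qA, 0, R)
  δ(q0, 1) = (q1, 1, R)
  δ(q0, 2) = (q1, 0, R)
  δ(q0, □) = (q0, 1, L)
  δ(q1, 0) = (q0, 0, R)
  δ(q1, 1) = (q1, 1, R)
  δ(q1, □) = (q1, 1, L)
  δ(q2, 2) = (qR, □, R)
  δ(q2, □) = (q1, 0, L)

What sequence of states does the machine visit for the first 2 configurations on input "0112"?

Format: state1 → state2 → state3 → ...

Execution trace:
Initial: [q0]0112
Step 1: δ(q0, 0) = (qA, 0, R) → 0[qA]112

The machine reaches the accept state qA and halts.

State sequence: q0 → qA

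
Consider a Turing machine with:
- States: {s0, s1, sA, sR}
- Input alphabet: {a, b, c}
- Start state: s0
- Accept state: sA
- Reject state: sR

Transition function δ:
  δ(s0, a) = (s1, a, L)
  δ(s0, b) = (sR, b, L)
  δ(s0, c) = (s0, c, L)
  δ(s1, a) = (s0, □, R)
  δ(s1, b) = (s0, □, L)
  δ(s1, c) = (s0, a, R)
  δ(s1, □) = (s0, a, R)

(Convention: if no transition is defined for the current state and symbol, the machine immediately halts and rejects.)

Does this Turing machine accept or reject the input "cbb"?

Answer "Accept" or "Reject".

Execution trace:
Initial: [s0]cbb
Step 1: δ(s0, c) = (s0, c, L) → [s0]□cbb

No transition is defined for δ(s0, □). By convention the machine halts and rejects.

Answer: Reject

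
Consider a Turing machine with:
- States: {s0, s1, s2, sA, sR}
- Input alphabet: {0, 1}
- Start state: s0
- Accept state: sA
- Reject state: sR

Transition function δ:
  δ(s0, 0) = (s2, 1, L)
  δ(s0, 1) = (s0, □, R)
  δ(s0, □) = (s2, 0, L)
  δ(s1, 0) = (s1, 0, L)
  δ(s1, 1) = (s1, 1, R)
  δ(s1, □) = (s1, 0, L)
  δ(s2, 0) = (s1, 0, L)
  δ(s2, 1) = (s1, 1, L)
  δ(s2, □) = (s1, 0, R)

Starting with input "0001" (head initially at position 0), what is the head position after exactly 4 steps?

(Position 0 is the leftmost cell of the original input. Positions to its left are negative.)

Execution trace (head position shown):
Step 0: [s0]0001  (head at position 0)
Step 1: move left → [s2]□1001  (head at position -1)
Step 2: move right → 0[s1]1001  (head at position 0)
Step 3: move right → 01[s1]001  (head at position 1)
Step 4: move left → 0[s1]1001  (head at position 0)

After 4 steps, the head is at position 0.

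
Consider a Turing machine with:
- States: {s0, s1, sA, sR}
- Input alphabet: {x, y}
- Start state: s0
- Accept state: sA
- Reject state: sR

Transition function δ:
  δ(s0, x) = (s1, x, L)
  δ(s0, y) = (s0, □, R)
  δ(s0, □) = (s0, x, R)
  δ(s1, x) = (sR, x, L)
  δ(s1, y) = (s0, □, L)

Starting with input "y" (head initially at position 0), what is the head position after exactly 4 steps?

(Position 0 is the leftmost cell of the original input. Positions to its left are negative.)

Execution trace (head position shown):
Step 0: [s0]y  (head at position 0)
Step 1: move right → □[s0]□  (head at position 1)
Step 2: move right → □x[s0]□  (head at position 2)
Step 3: move right → □xx[s0]□  (head at position 3)
Step 4: move right → □xxx[s0]□  (head at position 4)

After 4 steps, the head is at position 4.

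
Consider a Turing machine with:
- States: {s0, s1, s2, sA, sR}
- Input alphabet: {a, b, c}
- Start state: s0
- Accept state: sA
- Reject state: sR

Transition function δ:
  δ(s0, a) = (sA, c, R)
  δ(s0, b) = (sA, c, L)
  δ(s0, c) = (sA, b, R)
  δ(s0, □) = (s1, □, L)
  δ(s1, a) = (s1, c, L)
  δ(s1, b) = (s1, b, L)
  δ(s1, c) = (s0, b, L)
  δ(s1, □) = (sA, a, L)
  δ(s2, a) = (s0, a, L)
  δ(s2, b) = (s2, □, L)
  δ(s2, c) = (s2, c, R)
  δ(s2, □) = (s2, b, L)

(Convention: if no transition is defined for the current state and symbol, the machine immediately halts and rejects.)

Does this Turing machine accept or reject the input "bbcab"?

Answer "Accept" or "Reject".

Execution trace:
Initial: [s0]bbcab
Step 1: δ(s0, b) = (sA, c, L) → [sA]□cbcab

The machine reaches the accept state sA and halts.

Answer: Accept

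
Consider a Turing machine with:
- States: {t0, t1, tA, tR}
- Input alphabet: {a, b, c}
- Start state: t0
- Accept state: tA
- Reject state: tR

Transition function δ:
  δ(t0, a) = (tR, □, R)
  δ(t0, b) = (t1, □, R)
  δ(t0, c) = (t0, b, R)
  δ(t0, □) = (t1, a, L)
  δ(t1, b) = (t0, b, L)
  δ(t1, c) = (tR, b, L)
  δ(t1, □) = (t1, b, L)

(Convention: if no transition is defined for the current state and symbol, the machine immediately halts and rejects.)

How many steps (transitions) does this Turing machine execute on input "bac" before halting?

Execution trace:
Initial: [t0]bac
Step 1: δ(t0, b) = (t1, □, R) → □[t1]ac

No transition is defined for δ(t1, a). By convention the machine halts and rejects.

The machine executed 1 step before halting.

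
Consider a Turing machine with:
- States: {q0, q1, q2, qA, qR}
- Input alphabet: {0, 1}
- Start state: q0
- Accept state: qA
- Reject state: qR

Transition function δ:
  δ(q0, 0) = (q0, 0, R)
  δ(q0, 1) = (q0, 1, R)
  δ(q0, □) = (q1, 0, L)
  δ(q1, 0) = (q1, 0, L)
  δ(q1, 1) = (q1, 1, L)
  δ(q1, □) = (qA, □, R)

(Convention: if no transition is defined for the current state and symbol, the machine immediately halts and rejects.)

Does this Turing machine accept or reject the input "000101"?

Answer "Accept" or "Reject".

Execution trace:
Initial: [q0]000101
Step 1: δ(q0, 0) = (q0, 0, R) → 0[q0]00101
Step 2: δ(q0, 0) = (q0, 0, R) → 00[q0]0101
Step 3: δ(q0, 0) = (q0, 0, R) → 000[q0]101
Step 4: δ(q0, 1) = (q0, 1, R) → 0001[q0]01
Step 5: δ(q0, 0) = (q0, 0, R) → 00010[q0]1
Step 6: δ(q0, 1) = (q0, 1, R) → 000101[q0]□
Step 7: δ(q0, □) = (q1, 0, L) → 00010[q1]10
Step 8: δ(q1, 1) = (q1, 1, L) → 0001[q1]010
Step 9: δ(q1, 0) = (q1, 0, L) → 000[q1]1010
Step 10: δ(q1, 1) = (q1, 1, L) → 00[q1]01010
Step 11: δ(q1, 0) = (q1, 0, L) → 0[q1]001010
Step 12: δ(q1, 0) = (q1, 0, L) → [q1]0001010
Step 13: δ(q1, 0) = (q1, 0, L) → [q1]□0001010
Step 14: δ(q1, □) = (qA, □, R) → □[qA]0001010

The machine reaches the accept state qA and halts.

Answer: Accept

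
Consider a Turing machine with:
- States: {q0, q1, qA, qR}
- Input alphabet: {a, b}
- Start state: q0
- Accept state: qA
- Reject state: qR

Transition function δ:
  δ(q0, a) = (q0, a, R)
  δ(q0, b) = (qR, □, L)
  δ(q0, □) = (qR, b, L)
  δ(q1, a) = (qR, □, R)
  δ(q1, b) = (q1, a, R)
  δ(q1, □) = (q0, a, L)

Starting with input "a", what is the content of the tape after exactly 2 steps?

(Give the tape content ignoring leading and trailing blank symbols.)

Execution trace:
Initial: [q0]a
Step 1: δ(q0, a) = (q0, a, R) → a[q0]□
Step 2: δ(q0, □) = (qR, b, L) → [qR]ab

The machine reaches the reject state qR and halts.

After 2 steps, the tape (ignoring leading/trailing blanks) is: ab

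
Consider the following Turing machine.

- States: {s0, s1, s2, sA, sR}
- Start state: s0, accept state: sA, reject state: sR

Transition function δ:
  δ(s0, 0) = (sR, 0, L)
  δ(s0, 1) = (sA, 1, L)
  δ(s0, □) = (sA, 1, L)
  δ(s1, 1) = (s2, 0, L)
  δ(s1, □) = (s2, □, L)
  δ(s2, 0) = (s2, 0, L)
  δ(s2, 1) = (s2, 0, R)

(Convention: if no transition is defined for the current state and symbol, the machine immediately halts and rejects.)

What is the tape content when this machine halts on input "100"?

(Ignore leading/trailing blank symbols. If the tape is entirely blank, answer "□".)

Execution trace:
Initial: [s0]100
Step 1: δ(s0, 1) = (sA, 1, L) → [sA]□100

The machine reaches the accept state sA and halts.

Final tape (ignoring leading/trailing blanks): 100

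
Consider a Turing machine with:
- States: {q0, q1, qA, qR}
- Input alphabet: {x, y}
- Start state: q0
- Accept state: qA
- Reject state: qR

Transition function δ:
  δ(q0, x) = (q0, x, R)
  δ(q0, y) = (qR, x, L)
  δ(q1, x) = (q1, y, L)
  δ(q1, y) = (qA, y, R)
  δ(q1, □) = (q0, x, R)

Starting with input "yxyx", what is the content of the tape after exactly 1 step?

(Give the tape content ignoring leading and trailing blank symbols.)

Execution trace:
Initial: [q0]yxyx
Step 1: δ(q0, y) = (qR, x, L) → [qR]□xxyx

The machine reaches the reject state qR and halts.

After 1 step, the tape (ignoring leading/trailing blanks) is: xxyx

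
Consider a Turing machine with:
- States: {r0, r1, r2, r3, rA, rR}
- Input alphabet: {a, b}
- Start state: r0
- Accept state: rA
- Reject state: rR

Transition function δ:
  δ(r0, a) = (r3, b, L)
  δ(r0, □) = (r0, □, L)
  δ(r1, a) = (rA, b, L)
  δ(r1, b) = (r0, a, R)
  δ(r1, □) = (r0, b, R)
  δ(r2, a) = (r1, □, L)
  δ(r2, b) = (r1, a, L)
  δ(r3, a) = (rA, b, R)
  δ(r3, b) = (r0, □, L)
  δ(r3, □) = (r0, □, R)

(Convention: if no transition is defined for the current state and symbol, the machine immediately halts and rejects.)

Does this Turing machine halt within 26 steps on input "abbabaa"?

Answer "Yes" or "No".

Execution trace:
Initial: [r0]abbabaa
Step 1: δ(r0, a) = (r3, b, L) → [r3]□bbbabaa
Step 2: δ(r3, □) = (r0, □, R) → □[r0]bbbabaa

No transition is defined for δ(r0, b). By convention the machine halts and rejects.
The machine halted after 2 steps (within the 26-step bound).

Answer: Yes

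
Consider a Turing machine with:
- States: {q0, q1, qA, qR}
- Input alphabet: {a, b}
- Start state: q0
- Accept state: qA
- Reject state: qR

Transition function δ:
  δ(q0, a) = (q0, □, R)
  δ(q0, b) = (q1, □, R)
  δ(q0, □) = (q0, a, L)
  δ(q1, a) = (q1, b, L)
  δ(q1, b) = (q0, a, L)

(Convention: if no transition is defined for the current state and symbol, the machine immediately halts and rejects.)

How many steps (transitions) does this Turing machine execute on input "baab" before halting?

Execution trace:
Initial: [q0]baab
Step 1: δ(q0, b) = (q1, □, R) → □[q1]aab
Step 2: δ(q1, a) = (q1, b, L) → [q1]□bab

No transition is defined for δ(q1, □). By convention the machine halts and rejects.

The machine executed 2 steps before halting.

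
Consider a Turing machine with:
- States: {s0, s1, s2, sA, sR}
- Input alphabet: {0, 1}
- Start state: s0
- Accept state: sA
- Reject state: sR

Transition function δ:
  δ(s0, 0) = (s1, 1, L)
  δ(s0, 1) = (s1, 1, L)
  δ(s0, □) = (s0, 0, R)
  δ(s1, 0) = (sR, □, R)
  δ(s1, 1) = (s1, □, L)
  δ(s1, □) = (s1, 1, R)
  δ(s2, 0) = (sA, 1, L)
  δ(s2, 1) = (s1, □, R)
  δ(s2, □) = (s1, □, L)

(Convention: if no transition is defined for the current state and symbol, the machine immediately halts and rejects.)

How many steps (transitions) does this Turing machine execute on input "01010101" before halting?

Execution trace:
Initial: [s0]01010101
Step 1: δ(s0, 0) = (s1, 1, L) → [s1]□11010101
Step 2: δ(s1, □) = (s1, 1, R) → 1[s1]11010101
Step 3: δ(s1, 1) = (s1, □, L) → [s1]1□1010101
Step 4: δ(s1, 1) = (s1, □, L) → [s1]□□□1010101
Step 5: δ(s1, □) = (s1, 1, R) → 1[s1]□□1010101
Step 6: δ(s1, □) = (s1, 1, R) → 11[s1]□1010101
Step 7: δ(s1, □) = (s1, 1, R) → 111[s1]1010101
Step 8: δ(s1, 1) = (s1, □, L) → 11[s1]1□010101
Step 9: δ(s1, 1) = (s1, □, L) → 1[s1]1□□010101
Step 10: δ(s1, 1) = (s1, □, L) → [s1]1□□□010101
Step 11: δ(s1, 1) = (s1, □, L) → [s1]□□□□□010101
Step 12: δ(s1, □) = (s1, 1, R) → 1[s1]□□□□010101
Step 13: δ(s1, □) = (s1, 1, R) → 11[s1]□□□010101
Step 14: δ(s1, □) = (s1, 1, R) → 111[s1]□□010101
Step 15: δ(s1, □) = (s1, 1, R) → 1111[s1]□010101
Step 16: δ(s1, □) = (s1, 1, R) → 11111[s1]010101
Step 17: δ(s1, 0) = (sR, □, R) → 11111□[sR]10101

The machine reaches the reject state sR and halts.

The machine executed 17 steps before halting.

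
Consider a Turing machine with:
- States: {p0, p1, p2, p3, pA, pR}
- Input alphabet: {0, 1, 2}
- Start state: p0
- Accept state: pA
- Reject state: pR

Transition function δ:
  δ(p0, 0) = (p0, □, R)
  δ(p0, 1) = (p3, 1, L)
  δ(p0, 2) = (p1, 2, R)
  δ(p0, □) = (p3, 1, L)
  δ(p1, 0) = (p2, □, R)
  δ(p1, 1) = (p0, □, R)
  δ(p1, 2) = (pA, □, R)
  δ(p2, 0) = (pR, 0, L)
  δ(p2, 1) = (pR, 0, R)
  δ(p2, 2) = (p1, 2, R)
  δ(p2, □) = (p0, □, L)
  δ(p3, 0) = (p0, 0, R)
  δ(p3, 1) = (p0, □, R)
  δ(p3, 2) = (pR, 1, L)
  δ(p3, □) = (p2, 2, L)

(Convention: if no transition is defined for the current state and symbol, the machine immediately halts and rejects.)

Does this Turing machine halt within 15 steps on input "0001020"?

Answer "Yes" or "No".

Execution trace:
Initial: [p0]0001020
Step 1: δ(p0, 0) = (p0, □, R) → □[p0]001020
Step 2: δ(p0, 0) = (p0, □, R) → □□[p0]01020
Step 3: δ(p0, 0) = (p0, □, R) → □□□[p0]1020
Step 4: δ(p0, 1) = (p3, 1, L) → □□[p3]□1020
Step 5: δ(p3, □) = (p2, 2, L) → □[p2]□21020
Step 6: δ(p2, □) = (p0, □, L) → [p0]□□21020
Step 7: δ(p0, □) = (p3, 1, L) → [p3]□1□21020
Step 8: δ(p3, □) = (p2, 2, L) → [p2]□21□21020
Step 9: δ(p2, □) = (p0, □, L) → [p0]□□21□21020
Step 10: δ(p0, □) = (p3, 1, L) → [p3]□1□21□21020
Step 11: δ(p3, □) = (p2, 2, L) → [p2]□21□21□21020
Step 12: δ(p2, □) = (p0, □, L) → [p0]□□21□21□21020
Step 13: δ(p0, □) = (p3, 1, L) → [p3]□1□21□21□21020
Step 14: δ(p3, □) = (p2, 2, L) → [p2]□21□21□21□21020
Step 15: δ(p2, □) = (p0, □, L) → [p0]□□21□21□21□21020

The machine has not reached a halting state after 15 steps.
The machine did not halt within the 15-step bound.

Answer: No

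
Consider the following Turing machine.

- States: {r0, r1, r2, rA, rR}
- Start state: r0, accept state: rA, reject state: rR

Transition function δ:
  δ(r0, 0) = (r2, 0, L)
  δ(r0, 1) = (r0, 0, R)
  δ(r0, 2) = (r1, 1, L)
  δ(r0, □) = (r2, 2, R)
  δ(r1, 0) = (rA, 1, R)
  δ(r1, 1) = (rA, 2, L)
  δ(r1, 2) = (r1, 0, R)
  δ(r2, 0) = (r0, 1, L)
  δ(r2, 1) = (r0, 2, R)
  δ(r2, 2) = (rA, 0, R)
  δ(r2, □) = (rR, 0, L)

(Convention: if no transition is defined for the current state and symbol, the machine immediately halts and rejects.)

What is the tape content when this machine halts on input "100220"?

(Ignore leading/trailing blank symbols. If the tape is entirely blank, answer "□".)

Execution trace:
Initial: [r0]100220
Step 1: δ(r0, 1) = (r0, 0, R) → 0[r0]00220
Step 2: δ(r0, 0) = (r2, 0, L) → [r2]000220
Step 3: δ(r2, 0) = (r0, 1, L) → [r0]□100220
Step 4: δ(r0, □) = (r2, 2, R) → 2[r2]100220
Step 5: δ(r2, 1) = (r0, 2, R) → 22[r0]00220
Step 6: δ(r0, 0) = (r2, 0, L) → 2[r2]200220
Step 7: δ(r2, 2) = (rA, 0, R) → 20[rA]00220

The machine reaches the accept state rA and halts.

Final tape (ignoring leading/trailing blanks): 2000220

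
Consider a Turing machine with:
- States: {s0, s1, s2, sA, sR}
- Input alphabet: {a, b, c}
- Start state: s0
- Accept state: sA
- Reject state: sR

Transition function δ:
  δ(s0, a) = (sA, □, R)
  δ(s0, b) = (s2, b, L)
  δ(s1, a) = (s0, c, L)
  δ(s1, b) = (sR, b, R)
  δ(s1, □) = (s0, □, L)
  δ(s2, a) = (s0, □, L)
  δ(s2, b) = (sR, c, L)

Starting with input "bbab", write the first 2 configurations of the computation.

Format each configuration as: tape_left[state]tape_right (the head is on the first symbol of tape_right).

Transitions applied:
Step 1: δ(s0, b) = (s2, b, L)

The first 2 configurations are:
[s0]bbab ⊢ [s2]□bbab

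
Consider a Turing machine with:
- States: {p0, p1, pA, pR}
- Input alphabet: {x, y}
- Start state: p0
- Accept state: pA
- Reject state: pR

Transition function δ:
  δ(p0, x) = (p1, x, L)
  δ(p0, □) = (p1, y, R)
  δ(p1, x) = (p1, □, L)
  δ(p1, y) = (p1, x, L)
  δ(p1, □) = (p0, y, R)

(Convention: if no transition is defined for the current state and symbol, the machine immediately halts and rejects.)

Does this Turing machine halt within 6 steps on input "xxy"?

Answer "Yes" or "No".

Execution trace:
Initial: [p0]xxy
Step 1: δ(p0, x) = (p1, x, L) → [p1]□xxy
Step 2: δ(p1, □) = (p0, y, R) → y[p0]xxy
Step 3: δ(p0, x) = (p1, x, L) → [p1]yxxy
Step 4: δ(p1, y) = (p1, x, L) → [p1]□xxxy
Step 5: δ(p1, □) = (p0, y, R) → y[p0]xxxy
Step 6: δ(p0, x) = (p1, x, L) → [p1]yxxxy

The machine has not reached a halting state after 6 steps.
The machine did not halt within the 6-step bound.

Answer: No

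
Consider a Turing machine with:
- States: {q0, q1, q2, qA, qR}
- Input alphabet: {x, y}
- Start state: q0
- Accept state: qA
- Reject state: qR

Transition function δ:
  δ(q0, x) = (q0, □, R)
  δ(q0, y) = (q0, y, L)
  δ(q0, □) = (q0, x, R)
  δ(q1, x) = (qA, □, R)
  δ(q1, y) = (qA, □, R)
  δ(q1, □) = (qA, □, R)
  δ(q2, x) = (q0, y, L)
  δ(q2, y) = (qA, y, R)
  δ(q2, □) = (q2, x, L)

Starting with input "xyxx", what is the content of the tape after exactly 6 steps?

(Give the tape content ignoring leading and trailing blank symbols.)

Execution trace:
Initial: [q0]xyxx
Step 1: δ(q0, x) = (q0, □, R) → □[q0]yxx
Step 2: δ(q0, y) = (q0, y, L) → [q0]□yxx
Step 3: δ(q0, □) = (q0, x, R) → x[q0]yxx
Step 4: δ(q0, y) = (q0, y, L) → [q0]xyxx
Step 5: δ(q0, x) = (q0, □, R) → □[q0]yxx
Step 6: δ(q0, y) = (q0, y, L) → [q0]□yxx

After 6 steps, the tape (ignoring leading/trailing blanks) is: yxx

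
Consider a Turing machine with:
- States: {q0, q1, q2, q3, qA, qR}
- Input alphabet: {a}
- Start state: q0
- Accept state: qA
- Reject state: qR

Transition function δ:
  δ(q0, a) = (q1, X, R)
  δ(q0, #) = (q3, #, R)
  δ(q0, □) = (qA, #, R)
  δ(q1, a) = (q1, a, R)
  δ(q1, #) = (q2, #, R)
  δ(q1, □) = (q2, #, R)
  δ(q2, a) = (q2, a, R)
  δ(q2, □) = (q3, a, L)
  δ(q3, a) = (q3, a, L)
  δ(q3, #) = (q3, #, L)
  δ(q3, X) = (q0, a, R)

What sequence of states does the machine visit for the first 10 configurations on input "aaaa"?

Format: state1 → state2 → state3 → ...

Execution trace:
Initial: [q0]aaaa
Step 1: δ(q0, a) = (q1, X, R) → X[q1]aaa
Step 2: δ(q1, a) = (q1, a, R) → Xa[q1]aa
Step 3: δ(q1, a) = (q1, a, R) → Xaa[q1]a
Step 4: δ(q1, a) = (q1, a, R) → Xaaa[q1]□
Step 5: δ(q1, □) = (q2, #, R) → Xaaa#[q2]□
Step 6: δ(q2, □) = (q3, a, L) → Xaaa[q3]#a
Step 7: δ(q3, #) = (q3, #, L) → Xaa[q3]a#a
Step 8: δ(q3, a) = (q3, a, L) → Xa[q3]aa#a
Step 9: δ(q3, a) = (q3, a, L) → X[q3]aaa#a

State sequence: q0 → q1 → q1 → q1 → q1 → q2 → q3 → q3 → q3 → q3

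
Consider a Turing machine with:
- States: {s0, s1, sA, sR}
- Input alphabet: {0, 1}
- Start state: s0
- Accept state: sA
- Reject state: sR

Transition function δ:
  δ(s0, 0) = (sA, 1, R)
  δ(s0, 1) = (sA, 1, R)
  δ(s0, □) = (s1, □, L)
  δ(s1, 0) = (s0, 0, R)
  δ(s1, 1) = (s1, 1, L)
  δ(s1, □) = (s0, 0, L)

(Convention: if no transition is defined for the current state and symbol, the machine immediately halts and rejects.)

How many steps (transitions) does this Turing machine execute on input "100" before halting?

Execution trace:
Initial: [s0]100
Step 1: δ(s0, 1) = (sA, 1, R) → 1[sA]00

The machine reaches the accept state sA and halts.

The machine executed 1 step before halting.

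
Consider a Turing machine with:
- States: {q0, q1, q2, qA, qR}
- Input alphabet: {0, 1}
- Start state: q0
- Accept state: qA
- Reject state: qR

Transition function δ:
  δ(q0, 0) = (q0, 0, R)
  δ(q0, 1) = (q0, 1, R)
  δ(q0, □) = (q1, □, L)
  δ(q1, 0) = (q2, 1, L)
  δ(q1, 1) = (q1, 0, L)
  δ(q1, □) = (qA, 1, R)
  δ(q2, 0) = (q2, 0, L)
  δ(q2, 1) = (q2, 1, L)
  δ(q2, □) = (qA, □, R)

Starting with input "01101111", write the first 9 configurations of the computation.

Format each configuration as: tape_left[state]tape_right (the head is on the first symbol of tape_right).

Transitions applied:
Step 1: δ(q0, 0) = (q0, 0, R)
Step 2: δ(q0, 1) = (q0, 1, R)
Step 3: δ(q0, 1) = (q0, 1, R)
Step 4: δ(q0, 0) = (q0, 0, R)
Step 5: δ(q0, 1) = (q0, 1, R)
Step 6: δ(q0, 1) = (q0, 1, R)
Step 7: δ(q0, 1) = (q0, 1, R)
Step 8: δ(q0, 1) = (q0, 1, R)

The first 9 configurations are:
[q0]01101111 ⊢ 0[q0]1101111 ⊢ 01[q0]101111 ⊢ 011[q0]01111 ⊢ 0110[q0]1111 ⊢ 01101[q0]111 ⊢ 011011[q0]11 ⊢ 0110111[q0]1 ⊢ 01101111[q0]□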